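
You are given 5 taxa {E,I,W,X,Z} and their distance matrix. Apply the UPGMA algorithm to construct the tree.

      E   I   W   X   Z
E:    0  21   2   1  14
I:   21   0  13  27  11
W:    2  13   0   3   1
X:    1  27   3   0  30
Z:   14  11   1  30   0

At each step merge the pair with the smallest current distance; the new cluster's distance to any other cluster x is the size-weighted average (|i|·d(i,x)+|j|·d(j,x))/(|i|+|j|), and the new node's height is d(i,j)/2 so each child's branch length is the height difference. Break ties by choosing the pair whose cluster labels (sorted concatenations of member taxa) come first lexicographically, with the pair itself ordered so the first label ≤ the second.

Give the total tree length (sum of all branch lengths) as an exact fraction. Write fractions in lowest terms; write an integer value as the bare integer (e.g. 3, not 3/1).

139/6

1. join E+X (d=1) ⇒ EX; edges |E|=1/2, |X|=1/2
  updated: d(EX,I)=24, d(EX,W)=5/2, d(EX,Z)=22
2. join W+Z (d=1) ⇒ WZ; edges |W|=1/2, |Z|=1/2
  updated: d(EX,WZ)=49/4, d(I,WZ)=12
3. join I+WZ (d=12) ⇒ IWZ; edges |I|=6, |WZ|=11/2
  updated: d(EX,IWZ)=97/6
4. join EX+IWZ (d=97/6) ⇒ EIWXZ; edges |EX|=91/12, |IWZ|=25/12
final tree: ((E:1/2,X:1/2):91/12,(I:6,(W:1/2,Z:1/2):11/2):25/12)
total length: 139/6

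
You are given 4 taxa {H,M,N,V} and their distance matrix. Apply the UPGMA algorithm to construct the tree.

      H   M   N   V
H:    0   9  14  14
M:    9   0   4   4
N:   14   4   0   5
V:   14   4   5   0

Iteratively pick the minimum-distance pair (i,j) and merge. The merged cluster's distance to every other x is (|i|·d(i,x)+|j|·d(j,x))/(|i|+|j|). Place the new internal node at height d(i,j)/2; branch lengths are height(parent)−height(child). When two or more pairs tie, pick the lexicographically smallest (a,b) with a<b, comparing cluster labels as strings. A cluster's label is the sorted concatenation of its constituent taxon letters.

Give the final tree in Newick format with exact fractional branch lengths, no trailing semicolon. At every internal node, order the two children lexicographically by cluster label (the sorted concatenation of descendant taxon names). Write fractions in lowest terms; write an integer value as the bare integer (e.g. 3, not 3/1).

iteration 1: select M,N (d=4); attach at lengths (2, 2); label the merged cluster MN
  updated: d(H,MN)=23/2, d(MN,V)=9/2
iteration 2: select MN,V (d=9/2); attach at lengths (1/4, 9/4); label the merged cluster MNV
  updated: d(H,MNV)=37/3
iteration 3: select H,MNV (d=37/3); attach at lengths (37/6, 47/12); label the merged cluster HMNV
final tree: (H:37/6,((M:2,N:2):1/4,V:9/4):47/12)
total length: 199/12

(H:37/6,((M:2,N:2):1/4,V:9/4):47/12)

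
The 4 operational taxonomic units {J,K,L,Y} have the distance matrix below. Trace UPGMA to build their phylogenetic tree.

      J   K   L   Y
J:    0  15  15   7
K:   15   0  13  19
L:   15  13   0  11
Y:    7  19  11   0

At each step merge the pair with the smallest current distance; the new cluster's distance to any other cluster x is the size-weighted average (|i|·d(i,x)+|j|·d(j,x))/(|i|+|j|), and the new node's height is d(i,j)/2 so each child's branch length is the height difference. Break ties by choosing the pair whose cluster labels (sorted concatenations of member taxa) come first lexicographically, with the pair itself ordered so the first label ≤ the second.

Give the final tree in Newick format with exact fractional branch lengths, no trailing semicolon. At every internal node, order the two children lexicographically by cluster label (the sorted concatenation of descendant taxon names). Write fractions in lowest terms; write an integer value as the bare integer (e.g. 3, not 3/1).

1. join J+Y (d=7) ⇒ JY; edges |J|=7/2, |Y|=7/2
  updated: d(JY,K)=17, d(JY,L)=13
2. join JY+L (d=13) ⇒ JLY; edges |JY|=3, |L|=13/2
  updated: d(JLY,K)=47/3
3. join JLY+K (d=47/3) ⇒ JKLY; edges |JLY|=4/3, |K|=47/6
final tree: (((J:7/2,Y:7/2):3,L:13/2):4/3,K:47/6)
total length: 77/3

(((J:7/2,Y:7/2):3,L:13/2):4/3,K:47/6)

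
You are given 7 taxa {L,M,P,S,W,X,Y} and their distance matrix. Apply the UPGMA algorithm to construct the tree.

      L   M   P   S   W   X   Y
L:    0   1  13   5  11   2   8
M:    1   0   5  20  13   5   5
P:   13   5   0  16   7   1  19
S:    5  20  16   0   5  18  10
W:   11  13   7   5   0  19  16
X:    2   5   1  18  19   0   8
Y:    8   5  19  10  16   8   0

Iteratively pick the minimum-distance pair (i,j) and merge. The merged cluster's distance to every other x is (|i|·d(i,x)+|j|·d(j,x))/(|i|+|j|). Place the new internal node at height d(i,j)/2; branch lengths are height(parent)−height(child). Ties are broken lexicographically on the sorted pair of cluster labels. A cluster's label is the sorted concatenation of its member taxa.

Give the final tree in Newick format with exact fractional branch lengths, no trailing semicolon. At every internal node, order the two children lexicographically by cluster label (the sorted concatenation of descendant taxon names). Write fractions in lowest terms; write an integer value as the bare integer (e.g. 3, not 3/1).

((((L:1/2,M:1/2):21/8,(P:1/2,X:1/2):21/8):15/8,Y:5):7/4,(S:5/2,W:5/2):17/4)

iteration 1: select L,M (d=1); attach at lengths (1/2, 1/2); label the merged cluster LM
  updated: d(LM,P)=9, d(LM,S)=25/2, d(LM,W)=12, d(LM,X)=7/2, d(LM,Y)=13/2
iteration 2: select P,X (d=1); attach at lengths (1/2, 1/2); label the merged cluster PX
  updated: d(LM,PX)=25/4, d(PX,S)=17, d(PX,W)=13, d(PX,Y)=27/2
iteration 3: select S,W (d=5); attach at lengths (5/2, 5/2); label the merged cluster SW
  updated: d(LM,SW)=49/4, d(PX,SW)=15, d(SW,Y)=13
iteration 4: select LM,PX (d=25/4); attach at lengths (21/8, 21/8); label the merged cluster LMPX
  updated: d(LMPX,SW)=109/8, d(LMPX,Y)=10
iteration 5: select LMPX,Y (d=10); attach at lengths (15/8, 5); label the merged cluster LMPXY
  updated: d(LMPXY,SW)=27/2
iteration 6: select LMPXY,SW (d=27/2); attach at lengths (7/4, 17/4); label the merged cluster LMPSWXY
final tree: ((((L:1/2,M:1/2):21/8,(P:1/2,X:1/2):21/8):15/8,Y:5):7/4,(S:5/2,W:5/2):17/4)
total length: 201/8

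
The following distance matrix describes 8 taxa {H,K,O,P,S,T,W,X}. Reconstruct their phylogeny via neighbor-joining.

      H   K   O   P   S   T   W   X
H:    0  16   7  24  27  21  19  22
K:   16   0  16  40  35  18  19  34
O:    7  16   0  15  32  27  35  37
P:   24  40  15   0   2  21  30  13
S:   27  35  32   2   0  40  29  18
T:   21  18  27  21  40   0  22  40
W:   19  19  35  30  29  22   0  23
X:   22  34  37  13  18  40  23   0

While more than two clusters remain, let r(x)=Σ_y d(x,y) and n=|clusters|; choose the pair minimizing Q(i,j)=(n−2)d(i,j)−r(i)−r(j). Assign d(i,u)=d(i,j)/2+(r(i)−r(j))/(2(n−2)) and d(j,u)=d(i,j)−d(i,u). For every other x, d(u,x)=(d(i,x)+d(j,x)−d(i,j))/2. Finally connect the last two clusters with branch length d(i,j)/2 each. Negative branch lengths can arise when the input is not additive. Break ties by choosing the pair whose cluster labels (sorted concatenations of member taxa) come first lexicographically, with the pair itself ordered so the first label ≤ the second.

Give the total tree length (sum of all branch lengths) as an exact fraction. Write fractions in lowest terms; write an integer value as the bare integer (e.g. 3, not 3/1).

1. join P+S (d=2, Q=-316) ⇒ PS; edges |P|=-13/6, |S|=25/6
  updated: d(H,PS)=49/2, d(K,PS)=73/2, d(O,PS)=45/2, d(PS,T)=59/2, d(PS,W)=57/2, d(PS,X)=29/2
2. join PS+X (d=29/2, Q=-254) ⇒ PSX; edges |PS|=29/5, |X|=87/10
  updated: d(H,PSX)=16, d(K,PSX)=28, d(O,PSX)=45/2, d(PSX,T)=55/2, d(PSX,W)=37/2
3. join H+O (d=7, Q=-317/2) ⇒ HO; edges |H|=-1/16, |O|=113/16
  updated: d(HO,K)=25/2, d(HO,PSX)=63/4, d(HO,T)=41/2, d(HO,W)=47/2
4. join PSX+W (d=37/2, Q=-469/4) ⇒ PSWX; edges |PSX|=83/8, |W|=65/8
  updated: d(HO,PSWX)=83/8, d(K,PSWX)=57/4, d(PSWX,T)=31/2
5. join HO+K (d=25/2, Q=-505/8) ⇒ HKO; edges |HO|=189/32, |K|=211/32
  updated: d(HKO,PSWX)=97/16, d(HKO,T)=13
6. join HKO+PSWX (d=97/16, Q=-553/16) ⇒ HKOPSWX; edges |HKO|=57/32, |PSWX|=137/32
  updated: d(HKOPSWX,T)=359/32
7. join HKOPSWX+T (d=359/32) ⇒ HKOPSTWX; edges |HKOPSWX|=359/64, |T|=359/64
final tree: ((((H:-1/16,O:113/16):189/32,K:211/32):57/32,(((P:-13/6,S:25/6):29/5,X:87/10):83/8,W:65/8):137/32):359/64,T:359/64)
total length: 2297/32

2297/32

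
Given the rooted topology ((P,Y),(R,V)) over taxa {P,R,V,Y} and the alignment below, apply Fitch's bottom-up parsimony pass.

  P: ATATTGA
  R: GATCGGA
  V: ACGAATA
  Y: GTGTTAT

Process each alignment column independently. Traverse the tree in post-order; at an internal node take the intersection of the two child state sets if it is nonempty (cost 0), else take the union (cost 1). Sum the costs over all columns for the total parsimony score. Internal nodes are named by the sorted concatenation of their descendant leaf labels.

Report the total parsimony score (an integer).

[col 0] PY: children P:{A}, Y:{G} ∪→ {A,G}; cost 1
[col 0] RV: children R:{G}, V:{A} ∪→ {A,G}; cost 1
[col 0] PRVY: children PY:{A,G}, RV:{A,G} ∩→ {A,G}; cost 0
[col 1] PY: children P:{T}, Y:{T} ∩→ {T}; cost 0
[col 1] RV: children R:{A}, V:{C} ∪→ {A,C}; cost 1
[col 1] PRVY: children PY:{T}, RV:{A,C} ∪→ {A,C,T}; cost 1
[col 2] PY: children P:{A}, Y:{G} ∪→ {A,G}; cost 1
[col 2] RV: children R:{T}, V:{G} ∪→ {G,T}; cost 1
[col 2] PRVY: children PY:{A,G}, RV:{G,T} ∩→ {G}; cost 0
[col 3] PY: children P:{T}, Y:{T} ∩→ {T}; cost 0
[col 3] RV: children R:{C}, V:{A} ∪→ {A,C}; cost 1
[col 3] PRVY: children PY:{T}, RV:{A,C} ∪→ {A,C,T}; cost 1
[col 4] PY: children P:{T}, Y:{T} ∩→ {T}; cost 0
[col 4] RV: children R:{G}, V:{A} ∪→ {A,G}; cost 1
[col 4] PRVY: children PY:{T}, RV:{A,G} ∪→ {A,G,T}; cost 1
[col 5] PY: children P:{G}, Y:{A} ∪→ {A,G}; cost 1
[col 5] RV: children R:{G}, V:{T} ∪→ {G,T}; cost 1
[col 5] PRVY: children PY:{A,G}, RV:{G,T} ∩→ {G}; cost 0
[col 6] PY: children P:{A}, Y:{T} ∪→ {A,T}; cost 1
[col 6] RV: children R:{A}, V:{A} ∩→ {A}; cost 0
[col 6] PRVY: children PY:{A,T}, RV:{A} ∩→ {A}; cost 0
per-site changes: [2, 2, 2, 2, 2, 2, 1]; total = 13

13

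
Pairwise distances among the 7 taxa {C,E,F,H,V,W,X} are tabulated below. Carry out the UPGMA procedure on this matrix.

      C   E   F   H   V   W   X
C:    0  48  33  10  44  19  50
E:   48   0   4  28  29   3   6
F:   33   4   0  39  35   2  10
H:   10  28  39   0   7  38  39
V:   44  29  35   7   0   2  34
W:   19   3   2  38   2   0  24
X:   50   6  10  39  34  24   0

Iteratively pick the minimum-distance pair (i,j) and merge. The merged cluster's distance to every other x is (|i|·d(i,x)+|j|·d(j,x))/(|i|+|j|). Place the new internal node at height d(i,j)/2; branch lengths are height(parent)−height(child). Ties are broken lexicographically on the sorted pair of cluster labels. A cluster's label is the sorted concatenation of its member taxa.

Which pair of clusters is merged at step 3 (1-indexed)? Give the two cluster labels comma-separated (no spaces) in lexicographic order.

step 1: merge (F,W) at d=2; branch lengths F→1, W→1; new cluster FW
  updated: d(C,FW)=26, d(E,FW)=7/2, d(FW,H)=77/2, d(FW,V)=37/2, d(FW,X)=17
step 2: merge (E,FW) at d=7/2; branch lengths E→7/4, FW→3/4; new cluster EFW
  updated: d(C,EFW)=100/3, d(EFW,H)=35, d(EFW,V)=22, d(EFW,X)=40/3
step 3: merge (H,V) at d=7; branch lengths H→7/2, V→7/2; new cluster HV
  updated: d(C,HV)=27, d(EFW,HV)=57/2, d(HV,X)=73/2
step 4: merge (EFW,X) at d=40/3; branch lengths EFW→59/12, X→20/3; new cluster EFWX
  updated: d(C,EFWX)=75/2, d(EFWX,HV)=61/2
step 5: merge (C,HV) at d=27; branch lengths C→27/2, HV→10; new cluster CHV
  updated: d(CHV,EFWX)=197/6
step 6: merge (CHV,EFWX) at d=197/6; branch lengths CHV→35/12, EFWX→39/4; new cluster CEFHVWX
final tree: ((C:27/2,(H:7/2,V:7/2):10):35/12,((E:7/4,(F:1,W:1):3/4):59/12,X:20/3):39/4)
total length: 237/4

H,V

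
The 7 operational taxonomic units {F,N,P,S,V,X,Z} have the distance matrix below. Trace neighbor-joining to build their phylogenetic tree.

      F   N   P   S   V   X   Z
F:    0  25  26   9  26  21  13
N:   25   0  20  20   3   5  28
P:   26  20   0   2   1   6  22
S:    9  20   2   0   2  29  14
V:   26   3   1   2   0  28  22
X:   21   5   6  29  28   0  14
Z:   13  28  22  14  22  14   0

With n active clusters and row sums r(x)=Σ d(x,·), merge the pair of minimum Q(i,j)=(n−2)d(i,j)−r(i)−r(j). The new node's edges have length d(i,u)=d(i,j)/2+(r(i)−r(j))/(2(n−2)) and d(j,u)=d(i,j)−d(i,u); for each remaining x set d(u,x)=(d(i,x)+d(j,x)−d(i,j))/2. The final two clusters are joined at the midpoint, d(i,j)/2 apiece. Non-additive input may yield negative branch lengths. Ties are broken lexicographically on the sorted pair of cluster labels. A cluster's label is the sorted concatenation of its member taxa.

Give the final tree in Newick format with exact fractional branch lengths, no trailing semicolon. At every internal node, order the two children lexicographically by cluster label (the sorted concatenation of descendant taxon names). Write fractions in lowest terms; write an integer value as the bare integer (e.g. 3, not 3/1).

(((((F:57/8,Z:47/8):67/12,(N:23/10,X:27/10):89/12):105/16,S:7/16):17/16,P:3/16):13/32,V:13/32)

1. join N+X (d=5, Q=-179) ⇒ NX; edges |N|=23/10, |X|=27/10
  updated: d(F,NX)=41/2, d(NX,P)=21/2, d(NX,S)=22, d(NX,V)=13, d(NX,Z)=37/2
2. join F+Z (d=13, Q=-132) ⇒ FZ; edges |F|=57/8, |Z|=47/8
  updated: d(FZ,NX)=13, d(FZ,P)=35/2, d(FZ,S)=5, d(FZ,V)=35/2
3. join FZ+NX (d=13, Q=-145/2) ⇒ FNXZ; edges |FZ|=67/12, |NX|=89/12
  updated: d(FNXZ,P)=15/2, d(FNXZ,S)=7, d(FNXZ,V)=35/4
4. join FNXZ+S (d=7, Q=-81/4) ⇒ FNSXZ; edges |FNXZ|=105/16, |S|=7/16
  updated: d(FNSXZ,P)=5/4, d(FNSXZ,V)=15/8
5. join FNSXZ+P (d=5/4, Q=-33/8) ⇒ FNPSXZ; edges |FNSXZ|=17/16, |P|=3/16
  updated: d(FNPSXZ,V)=13/16
6. join FNPSXZ+V (d=13/16) ⇒ FNPSVXZ; edges |FNPSXZ|=13/32, |V|=13/32
final tree: (((((F:57/8,Z:47/8):67/12,(N:23/10,X:27/10):89/12):105/16,S:7/16):17/16,P:3/16):13/32,V:13/32)
total length: 641/16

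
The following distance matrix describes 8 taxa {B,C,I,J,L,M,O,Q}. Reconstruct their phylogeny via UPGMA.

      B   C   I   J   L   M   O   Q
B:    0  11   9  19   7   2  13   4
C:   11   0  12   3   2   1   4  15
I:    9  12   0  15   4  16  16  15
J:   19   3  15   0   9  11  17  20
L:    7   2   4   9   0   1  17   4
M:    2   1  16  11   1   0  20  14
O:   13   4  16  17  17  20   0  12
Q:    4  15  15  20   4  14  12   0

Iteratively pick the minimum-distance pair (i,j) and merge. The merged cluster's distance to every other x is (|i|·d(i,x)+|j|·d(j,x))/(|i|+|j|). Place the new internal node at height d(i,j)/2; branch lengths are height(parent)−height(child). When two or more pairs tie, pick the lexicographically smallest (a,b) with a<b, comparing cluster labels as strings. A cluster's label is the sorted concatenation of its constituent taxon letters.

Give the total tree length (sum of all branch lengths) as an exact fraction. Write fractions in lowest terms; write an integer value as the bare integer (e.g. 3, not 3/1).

iteration 1: select C,M (d=1); attach at lengths (1/2, 1/2); label the merged cluster CM
  updated: d(B,CM)=13/2, d(CM,I)=14, d(CM,J)=7, d(CM,L)=3/2, d(CM,O)=12, d(CM,Q)=29/2
iteration 2: select CM,L (d=3/2); attach at lengths (1/4, 3/4); label the merged cluster CLM
  updated: d(B,CLM)=20/3, d(CLM,I)=32/3, d(CLM,J)=23/3, d(CLM,O)=41/3, d(CLM,Q)=11
iteration 3: select B,Q (d=4); attach at lengths (2, 2); label the merged cluster BQ
  updated: d(BQ,CLM)=53/6, d(BQ,I)=12, d(BQ,J)=39/2, d(BQ,O)=25/2
iteration 4: select CLM,J (d=23/3); attach at lengths (37/12, 23/6); label the merged cluster CJLM
  updated: d(BQ,CJLM)=23/2, d(CJLM,I)=47/4, d(CJLM,O)=29/2
iteration 5: select BQ,CJLM (d=23/2); attach at lengths (15/4, 23/12); label the merged cluster BCJLMQ
  updated: d(BCJLMQ,I)=71/6, d(BCJLMQ,O)=83/6
iteration 6: select BCJLMQ,I (d=71/6); attach at lengths (1/6, 71/12); label the merged cluster BCIJLMQ
  updated: d(BCIJLMQ,O)=99/7
iteration 7: select BCIJLMQ,O (d=99/7); attach at lengths (97/84, 99/14); label the merged cluster BCIJLMOQ
final tree: ((((B:2,Q:2):15/4,(((C:1/2,M:1/2):1/4,L:3/4):37/12,J:23/6):23/12):1/6,I:71/12):97/84,O:99/14)
total length: 921/28

921/28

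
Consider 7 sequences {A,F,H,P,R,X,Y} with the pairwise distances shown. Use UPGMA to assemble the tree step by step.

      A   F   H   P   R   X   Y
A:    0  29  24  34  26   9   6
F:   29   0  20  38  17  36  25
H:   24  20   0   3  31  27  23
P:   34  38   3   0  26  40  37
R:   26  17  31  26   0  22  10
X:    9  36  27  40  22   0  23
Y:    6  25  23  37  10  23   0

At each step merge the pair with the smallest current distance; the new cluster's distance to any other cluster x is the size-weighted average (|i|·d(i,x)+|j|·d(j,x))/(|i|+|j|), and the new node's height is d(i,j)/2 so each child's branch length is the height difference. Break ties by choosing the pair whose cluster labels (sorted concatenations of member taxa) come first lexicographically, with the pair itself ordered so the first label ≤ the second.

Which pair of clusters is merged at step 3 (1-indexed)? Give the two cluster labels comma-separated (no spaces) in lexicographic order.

AY,X

1. join H+P (d=3) ⇒ HP; edges |H|=3/2, |P|=3/2
  updated: d(A,HP)=29, d(F,HP)=29, d(HP,R)=57/2, d(HP,X)=67/2, d(HP,Y)=30
2. join A+Y (d=6) ⇒ AY; edges |A|=3, |Y|=3
  updated: d(AY,F)=27, d(AY,HP)=59/2, d(AY,R)=18, d(AY,X)=16
3. join AY+X (d=16) ⇒ AXY; edges |AY|=5, |X|=8
  updated: d(AXY,F)=30, d(AXY,HP)=185/6, d(AXY,R)=58/3
4. join F+R (d=17) ⇒ FR; edges |F|=17/2, |R|=17/2
  updated: d(AXY,FR)=74/3, d(FR,HP)=115/4
5. join AXY+FR (d=74/3) ⇒ AFRXY; edges |AXY|=13/3, |FR|=23/6
  updated: d(AFRXY,HP)=30
6. join AFRXY+HP (d=30) ⇒ AFHPRXY; edges |AFRXY|=8/3, |HP|=27/2
final tree: ((((A:3,Y:3):5,X:8):13/3,(F:17/2,R:17/2):23/6):8/3,(H:3/2,P:3/2):27/2)
total length: 190/3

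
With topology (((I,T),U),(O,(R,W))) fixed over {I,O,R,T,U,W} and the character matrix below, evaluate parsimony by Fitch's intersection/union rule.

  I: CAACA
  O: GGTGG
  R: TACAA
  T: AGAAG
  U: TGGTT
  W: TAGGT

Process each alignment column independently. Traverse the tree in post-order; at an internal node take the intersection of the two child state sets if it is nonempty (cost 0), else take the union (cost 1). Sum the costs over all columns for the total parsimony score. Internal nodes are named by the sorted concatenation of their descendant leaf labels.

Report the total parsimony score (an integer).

[col 0] IT: children I:{C}, T:{A} ∪→ {A,C}; cost 1
[col 0] ITU: children IT:{A,C}, U:{T} ∪→ {A,C,T}; cost 1
[col 0] RW: children R:{T}, W:{T} ∩→ {T}; cost 0
[col 0] ORW: children O:{G}, RW:{T} ∪→ {G,T}; cost 1
[col 0] IORTUW: children ITU:{A,C,T}, ORW:{G,T} ∩→ {T}; cost 0
[col 1] IT: children I:{A}, T:{G} ∪→ {A,G}; cost 1
[col 1] ITU: children IT:{A,G}, U:{G} ∩→ {G}; cost 0
[col 1] RW: children R:{A}, W:{A} ∩→ {A}; cost 0
[col 1] ORW: children O:{G}, RW:{A} ∪→ {A,G}; cost 1
[col 1] IORTUW: children ITU:{G}, ORW:{A,G} ∩→ {G}; cost 0
[col 2] IT: children I:{A}, T:{A} ∩→ {A}; cost 0
[col 2] ITU: children IT:{A}, U:{G} ∪→ {A,G}; cost 1
[col 2] RW: children R:{C}, W:{G} ∪→ {C,G}; cost 1
[col 2] ORW: children O:{T}, RW:{C,G} ∪→ {C,G,T}; cost 1
[col 2] IORTUW: children ITU:{A,G}, ORW:{C,G,T} ∩→ {G}; cost 0
[col 3] IT: children I:{C}, T:{A} ∪→ {A,C}; cost 1
[col 3] ITU: children IT:{A,C}, U:{T} ∪→ {A,C,T}; cost 1
[col 3] RW: children R:{A}, W:{G} ∪→ {A,G}; cost 1
[col 3] ORW: children O:{G}, RW:{A,G} ∩→ {G}; cost 0
[col 3] IORTUW: children ITU:{A,C,T}, ORW:{G} ∪→ {A,C,G,T}; cost 1
[col 4] IT: children I:{A}, T:{G} ∪→ {A,G}; cost 1
[col 4] ITU: children IT:{A,G}, U:{T} ∪→ {A,G,T}; cost 1
[col 4] RW: children R:{A}, W:{T} ∪→ {A,T}; cost 1
[col 4] ORW: children O:{G}, RW:{A,T} ∪→ {A,G,T}; cost 1
[col 4] IORTUW: children ITU:{A,G,T}, ORW:{A,G,T} ∩→ {A,G,T}; cost 0
per-site changes: [3, 2, 3, 4, 4]; total = 16

16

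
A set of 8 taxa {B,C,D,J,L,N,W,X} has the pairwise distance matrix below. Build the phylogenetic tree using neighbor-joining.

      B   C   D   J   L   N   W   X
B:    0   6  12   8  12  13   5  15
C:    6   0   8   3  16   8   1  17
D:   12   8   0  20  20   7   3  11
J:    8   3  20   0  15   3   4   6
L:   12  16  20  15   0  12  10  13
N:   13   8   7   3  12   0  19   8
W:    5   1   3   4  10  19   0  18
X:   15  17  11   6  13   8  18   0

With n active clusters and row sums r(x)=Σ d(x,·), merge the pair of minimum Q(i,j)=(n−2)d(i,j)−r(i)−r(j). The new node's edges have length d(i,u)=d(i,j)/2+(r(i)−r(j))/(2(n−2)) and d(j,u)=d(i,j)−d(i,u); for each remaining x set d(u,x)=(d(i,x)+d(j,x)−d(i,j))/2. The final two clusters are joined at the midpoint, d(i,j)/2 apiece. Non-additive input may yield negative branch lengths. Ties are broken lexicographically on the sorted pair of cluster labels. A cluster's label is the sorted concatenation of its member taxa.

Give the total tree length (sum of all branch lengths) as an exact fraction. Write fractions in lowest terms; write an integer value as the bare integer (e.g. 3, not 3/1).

step 1: merge (D,W) at d=3, Q=-123; branch lengths D→13/4, W→-1/4; new cluster DW
  updated: d(B,DW)=7, d(C,DW)=3, d(DW,J)=21/2, d(DW,L)=27/2, d(DW,N)=23/2, d(DW,X)=13
step 2: merge (C,DW) at d=3, Q=-193/2; branch lengths C→19/20, DW→41/20; new cluster CDW
  updated: d(B,CDW)=5, d(CDW,J)=21/4, d(CDW,L)=53/4, d(CDW,N)=33/4, d(CDW,X)=27/2
step 3: merge (B,CDW) at d=5, Q=-313/4; branch lengths B→111/32, CDW→49/32; new cluster BCDW
  updated: d(BCDW,J)=33/8, d(BCDW,L)=81/8, d(BCDW,N)=65/8, d(BCDW,X)=47/4
step 4: merge (BCDW,L) at d=81/8, Q=-431/8; branch lengths BCDW→115/48, L→371/48; new cluster BCDLW
  updated: d(BCDLW,J)=9/2, d(BCDLW,N)=5, d(BCDLW,X)=117/16
step 5: merge (BCDLW,X) at d=117/16, Q=-47/2; branch lengths BCDLW→81/32, X→153/32; new cluster BCDLWX
  updated: d(BCDLWX,J)=51/32, d(BCDLWX,N)=91/32
step 6: merge (BCDLWX,J) at d=51/32, Q=-119/16; branch lengths BCDLWX→23/32, J→7/8; new cluster BCDJLWX
  updated: d(BCDJLWX,N)=17/8
step 7: merge (BCDJLWX,N) at d=17/8; branch lengths BCDJLWX→17/16, N→17/16; new cluster BCDJLNWX
final tree: (((((B:111/32,(C:19/20,(D:13/4,W:-1/4):41/20):49/32):115/48,L:371/48):81/32,X:153/32):23/32,J:7/8):17/16,N:17/16)
total length: 1029/32

1029/32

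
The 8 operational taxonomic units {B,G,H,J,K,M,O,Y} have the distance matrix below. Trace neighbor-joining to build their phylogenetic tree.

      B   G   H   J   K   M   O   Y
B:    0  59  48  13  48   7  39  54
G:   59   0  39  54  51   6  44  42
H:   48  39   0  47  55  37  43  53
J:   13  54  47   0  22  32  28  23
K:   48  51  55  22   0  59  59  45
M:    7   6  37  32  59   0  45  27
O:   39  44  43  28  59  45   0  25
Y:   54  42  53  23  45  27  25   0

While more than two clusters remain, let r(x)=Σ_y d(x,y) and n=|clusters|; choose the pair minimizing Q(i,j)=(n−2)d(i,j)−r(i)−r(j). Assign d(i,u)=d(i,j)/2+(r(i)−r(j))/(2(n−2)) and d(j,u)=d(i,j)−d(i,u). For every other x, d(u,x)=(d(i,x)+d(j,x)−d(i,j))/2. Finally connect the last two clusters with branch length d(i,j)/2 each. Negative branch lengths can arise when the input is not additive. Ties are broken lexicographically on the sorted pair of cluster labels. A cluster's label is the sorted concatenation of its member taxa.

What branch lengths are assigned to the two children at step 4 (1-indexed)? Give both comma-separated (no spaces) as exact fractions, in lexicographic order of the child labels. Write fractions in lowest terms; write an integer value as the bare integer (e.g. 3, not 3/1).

iteration 1: select G,M (d=6, Q=-472); attach at lengths (59/6, -23/6); label the merged cluster GM
  updated: d(B,GM)=30, d(GM,H)=35, d(GM,J)=40, d(GM,K)=52, d(GM,O)=83/2, d(GM,Y)=63/2
iteration 2: select J,K (d=22, Q=-344); attach at lengths (1/5, 109/5); label the merged cluster JK
  updated: d(B,JK)=39/2, d(GM,JK)=35, d(H,JK)=40, d(JK,O)=65/2, d(JK,Y)=23
iteration 3: select O,Y (d=25, Q=-535/2); attach at lengths (189/16, 211/16); label the merged cluster OY
  updated: d(B,OY)=34, d(GM,OY)=24, d(H,OY)=71/2, d(JK,OY)=61/4
iteration 4: select B,JK (d=39/2, Q=-731/4); attach at lengths (107/8, 49/8); label the merged cluster BJK
  updated: d(BJK,GM)=91/4, d(BJK,H)=137/4, d(BJK,OY)=119/8
iteration 5: select BJK,OY (d=119/8, Q=-233/2); attach at lengths (109/16, 129/16); label the merged cluster BJKOY
  updated: d(BJKOY,GM)=255/16, d(BJKOY,H)=439/16
iteration 6: select BJKOY,GM (d=255/16, Q=-627/8); attach at lengths (67/16, 47/4); label the merged cluster BGJKMOY
  updated: d(BGJKMOY,H)=93/4
iteration 7: select BGJKMOY,H (d=93/4); attach at lengths (93/8, 93/8); label the merged cluster BGHJKMOY
final tree: ((((B:107/8,(J:1/5,K:109/5):49/8):109/16,(O:189/16,Y:211/16):129/16):67/16,(G:59/6,M:-23/6):47/4):93/8,H:93/8)
total length: 2025/16

107/8,49/8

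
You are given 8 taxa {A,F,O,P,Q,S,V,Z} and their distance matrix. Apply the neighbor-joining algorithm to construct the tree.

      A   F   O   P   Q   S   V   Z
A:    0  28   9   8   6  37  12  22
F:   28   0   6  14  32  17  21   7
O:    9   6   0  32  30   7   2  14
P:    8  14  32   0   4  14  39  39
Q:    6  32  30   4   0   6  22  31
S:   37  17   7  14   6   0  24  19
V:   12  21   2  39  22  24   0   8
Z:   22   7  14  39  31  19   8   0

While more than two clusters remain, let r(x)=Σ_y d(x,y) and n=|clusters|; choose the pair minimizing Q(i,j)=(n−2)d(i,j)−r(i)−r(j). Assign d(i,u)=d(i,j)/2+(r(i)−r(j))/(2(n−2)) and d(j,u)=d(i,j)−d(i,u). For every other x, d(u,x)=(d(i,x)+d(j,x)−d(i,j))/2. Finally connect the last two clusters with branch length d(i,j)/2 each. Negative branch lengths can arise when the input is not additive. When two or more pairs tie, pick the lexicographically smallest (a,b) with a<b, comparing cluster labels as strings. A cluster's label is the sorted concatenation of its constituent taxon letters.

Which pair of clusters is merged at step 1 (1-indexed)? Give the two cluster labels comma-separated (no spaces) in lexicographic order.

iteration 1: select P,Q (d=4, Q=-257); attach at lengths (43/12, 5/12); label the merged cluster PQ
  updated: d(A,PQ)=5, d(F,PQ)=21, d(O,PQ)=29, d(PQ,S)=8, d(PQ,V)=57/2, d(PQ,Z)=33
iteration 2: select A,PQ (d=5, Q=-425/2); attach at lengths (27/20, 73/20); label the merged cluster APQ
  updated: d(APQ,F)=22, d(APQ,O)=33/2, d(APQ,S)=20, d(APQ,V)=71/4, d(APQ,Z)=25
iteration 3: select F,Z (d=7, Q=-118); attach at lengths (7/2, 7/2); label the merged cluster FZ
  updated: d(APQ,FZ)=20, d(FZ,O)=13/2, d(FZ,S)=29/2, d(FZ,V)=11
iteration 4: select O,V (d=2, Q=-323/4); attach at lengths (-67/24, 115/24); label the merged cluster OV
  updated: d(APQ,OV)=129/8, d(FZ,OV)=31/4, d(OV,S)=29/2
iteration 5: select APQ,S (d=20, Q=-521/8); attach at lengths (377/32, 263/32); label the merged cluster APQS
  updated: d(APQS,FZ)=29/4, d(APQS,OV)=85/16
iteration 6: select APQS,FZ (d=29/4, Q=-325/16); attach at lengths (77/32, 155/32); label the merged cluster AFPQSZ
  updated: d(AFPQSZ,OV)=93/32
iteration 7: select AFPQSZ,OV (d=93/32); attach at lengths (93/64, 93/64); label the merged cluster AFOPQSVZ
final tree: ((((A:27/20,(P:43/12,Q:5/12):73/20):377/32,S:263/32):77/32,(F:7/2,Z:7/2):155/32):93/64,(O:-67/24,V:115/24):93/64)
total length: 1541/32

P,Q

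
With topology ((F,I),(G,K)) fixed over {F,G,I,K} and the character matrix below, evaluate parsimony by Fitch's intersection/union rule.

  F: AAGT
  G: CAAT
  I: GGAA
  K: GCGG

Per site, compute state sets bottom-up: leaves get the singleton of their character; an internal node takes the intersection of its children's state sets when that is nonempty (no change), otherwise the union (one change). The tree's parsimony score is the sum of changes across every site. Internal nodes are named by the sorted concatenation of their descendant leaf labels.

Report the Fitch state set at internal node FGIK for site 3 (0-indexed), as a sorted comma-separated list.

[col 0] FI: children F:{A}, I:{G} ∪→ {A,G}; cost 1
[col 0] GK: children G:{C}, K:{G} ∪→ {C,G}; cost 1
[col 0] FGIK: children FI:{A,G}, GK:{C,G} ∩→ {G}; cost 0
[col 1] FI: children F:{A}, I:{G} ∪→ {A,G}; cost 1
[col 1] GK: children G:{A}, K:{C} ∪→ {A,C}; cost 1
[col 1] FGIK: children FI:{A,G}, GK:{A,C} ∩→ {A}; cost 0
[col 2] FI: children F:{G}, I:{A} ∪→ {A,G}; cost 1
[col 2] GK: children G:{A}, K:{G} ∪→ {A,G}; cost 1
[col 2] FGIK: children FI:{A,G}, GK:{A,G} ∩→ {A,G}; cost 0
[col 3] FI: children F:{T}, I:{A} ∪→ {A,T}; cost 1
[col 3] GK: children G:{T}, K:{G} ∪→ {G,T}; cost 1
[col 3] FGIK: children FI:{A,T}, GK:{G,T} ∩→ {T}; cost 0
per-site changes: [2, 2, 2, 2]; total = 8

T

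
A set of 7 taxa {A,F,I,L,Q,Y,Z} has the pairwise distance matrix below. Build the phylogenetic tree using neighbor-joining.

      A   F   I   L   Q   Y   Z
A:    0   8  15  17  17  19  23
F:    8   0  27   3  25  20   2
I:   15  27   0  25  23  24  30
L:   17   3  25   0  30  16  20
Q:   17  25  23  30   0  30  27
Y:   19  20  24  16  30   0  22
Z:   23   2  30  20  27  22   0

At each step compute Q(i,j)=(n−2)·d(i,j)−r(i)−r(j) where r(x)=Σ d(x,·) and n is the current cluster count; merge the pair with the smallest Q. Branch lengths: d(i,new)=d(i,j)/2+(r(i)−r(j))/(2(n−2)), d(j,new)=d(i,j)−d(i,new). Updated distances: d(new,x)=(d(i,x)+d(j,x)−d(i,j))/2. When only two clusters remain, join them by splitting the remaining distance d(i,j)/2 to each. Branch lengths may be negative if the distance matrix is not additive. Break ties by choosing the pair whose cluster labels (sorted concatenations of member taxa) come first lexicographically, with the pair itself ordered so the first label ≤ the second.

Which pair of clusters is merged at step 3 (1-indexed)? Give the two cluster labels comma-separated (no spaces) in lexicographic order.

1. join F+Z (d=2, Q=-199) ⇒ FZ; edges |F|=-29/10, |Z|=49/10
  updated: d(A,FZ)=29/2, d(FZ,I)=55/2, d(FZ,L)=21/2, d(FZ,Q)=25, d(FZ,Y)=20
2. join FZ+L (d=21/2, Q=-154) ⇒ FLZ; edges |FZ|=41/8, |L|=43/8
  updated: d(A,FLZ)=21/2, d(FLZ,I)=21, d(FLZ,Q)=89/4, d(FLZ,Y)=51/4
3. join FLZ+Y (d=51/4, Q=-114) ⇒ FLYZ; edges |FLZ|=19/6, |Y|=115/12
  updated: d(A,FLYZ)=67/8, d(FLYZ,I)=129/8, d(FLYZ,Q)=79/4
4. join A+FLYZ (d=67/8, Q=-543/8) ⇒ AFLYZ; edges |A|=103/32, |FLYZ|=165/32
  updated: d(AFLYZ,I)=91/8, d(AFLYZ,Q)=227/16
5. join AFLYZ+I (d=91/8, Q=-777/16) ⇒ AFILYZ; edges |AFLYZ|=41/32, |I|=323/32
  updated: d(AFILYZ,Q)=413/32
6. join AFILYZ+Q (d=413/32) ⇒ AFILQYZ; edges |AFILYZ|=413/64, |Q|=413/64
final tree: (((A:103/32,(((F:-29/10,Z:49/10):41/8,L:43/8):19/6,Y:115/12):165/32):41/32,I:323/32):413/64,Q:413/64)
total length: 1853/32

FLZ,Y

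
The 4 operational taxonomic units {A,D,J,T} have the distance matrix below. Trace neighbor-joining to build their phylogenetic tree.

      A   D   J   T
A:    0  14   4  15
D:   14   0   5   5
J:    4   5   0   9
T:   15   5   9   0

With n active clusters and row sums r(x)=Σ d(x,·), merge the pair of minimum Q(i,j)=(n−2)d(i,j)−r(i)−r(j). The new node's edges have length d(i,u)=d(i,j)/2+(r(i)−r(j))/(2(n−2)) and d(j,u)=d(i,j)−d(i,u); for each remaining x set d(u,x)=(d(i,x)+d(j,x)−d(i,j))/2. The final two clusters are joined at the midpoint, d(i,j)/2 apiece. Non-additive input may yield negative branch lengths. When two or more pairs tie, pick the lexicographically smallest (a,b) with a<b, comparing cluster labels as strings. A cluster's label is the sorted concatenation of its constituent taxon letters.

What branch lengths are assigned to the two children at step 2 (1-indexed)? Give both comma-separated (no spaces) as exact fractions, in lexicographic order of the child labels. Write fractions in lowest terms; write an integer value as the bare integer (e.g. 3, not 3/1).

iteration 1: select A,J (d=4, Q=-43); attach at lengths (23/4, -7/4); label the merged cluster AJ
  updated: d(AJ,D)=15/2, d(AJ,T)=10
iteration 2: select AJ,D (d=15/2, Q=-45/2); attach at lengths (25/4, 5/4); label the merged cluster ADJ
  updated: d(ADJ,T)=15/4
iteration 3: select ADJ,T (d=15/4); attach at lengths (15/8, 15/8); label the merged cluster ADJT
final tree: (((A:23/4,J:-7/4):25/4,D:5/4):15/8,T:15/8)
total length: 61/4

25/4,5/4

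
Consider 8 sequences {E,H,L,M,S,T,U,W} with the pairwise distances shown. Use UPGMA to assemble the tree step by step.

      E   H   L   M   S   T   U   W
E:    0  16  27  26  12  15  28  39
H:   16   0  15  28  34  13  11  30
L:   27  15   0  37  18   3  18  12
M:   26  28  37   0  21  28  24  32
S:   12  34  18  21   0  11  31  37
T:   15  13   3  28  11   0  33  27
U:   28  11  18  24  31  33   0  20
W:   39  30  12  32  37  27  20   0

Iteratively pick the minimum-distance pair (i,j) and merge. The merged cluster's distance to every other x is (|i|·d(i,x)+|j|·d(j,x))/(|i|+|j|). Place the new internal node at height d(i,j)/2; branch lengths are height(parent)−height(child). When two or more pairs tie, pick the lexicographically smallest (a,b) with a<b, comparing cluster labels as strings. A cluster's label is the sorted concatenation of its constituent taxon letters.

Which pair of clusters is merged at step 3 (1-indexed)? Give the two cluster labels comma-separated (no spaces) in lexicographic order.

E,S

1. join L+T (d=3) ⇒ LT; edges |L|=3/2, |T|=3/2
  updated: d(E,LT)=21, d(H,LT)=14, d(LT,M)=65/2, d(LT,S)=29/2, d(LT,U)=51/2, d(LT,W)=39/2
2. join H+U (d=11) ⇒ HU; edges |H|=11/2, |U|=11/2
  updated: d(E,HU)=22, d(HU,LT)=79/4, d(HU,M)=26, d(HU,S)=65/2, d(HU,W)=25
3. join E+S (d=12) ⇒ ES; edges |E|=6, |S|=6
  updated: d(ES,HU)=109/4, d(ES,LT)=71/4, d(ES,M)=47/2, d(ES,W)=38
4. join ES+LT (d=71/4) ⇒ ELST; edges |ES|=23/8, |LT|=59/8
  updated: d(ELST,HU)=47/2, d(ELST,M)=28, d(ELST,W)=115/4
5. join ELST+HU (d=47/2) ⇒ EHLSTU; edges |ELST|=23/8, |HU|=25/4
  updated: d(EHLSTU,M)=82/3, d(EHLSTU,W)=55/2
6. join EHLSTU+M (d=82/3) ⇒ EHLMSTU; edges |EHLSTU|=23/12, |M|=41/3
  updated: d(EHLMSTU,W)=197/7
7. join EHLMSTU+W (d=197/7) ⇒ EHLMSTUW; edges |EHLMSTU|=17/42, |W|=197/14
final tree: (((((E:6,S:6):23/8,(L:3/2,T:3/2):59/8):23/8,(H:11/2,U:11/2):25/4):23/12,M:41/3):17/42,W:197/14)
total length: 12673/168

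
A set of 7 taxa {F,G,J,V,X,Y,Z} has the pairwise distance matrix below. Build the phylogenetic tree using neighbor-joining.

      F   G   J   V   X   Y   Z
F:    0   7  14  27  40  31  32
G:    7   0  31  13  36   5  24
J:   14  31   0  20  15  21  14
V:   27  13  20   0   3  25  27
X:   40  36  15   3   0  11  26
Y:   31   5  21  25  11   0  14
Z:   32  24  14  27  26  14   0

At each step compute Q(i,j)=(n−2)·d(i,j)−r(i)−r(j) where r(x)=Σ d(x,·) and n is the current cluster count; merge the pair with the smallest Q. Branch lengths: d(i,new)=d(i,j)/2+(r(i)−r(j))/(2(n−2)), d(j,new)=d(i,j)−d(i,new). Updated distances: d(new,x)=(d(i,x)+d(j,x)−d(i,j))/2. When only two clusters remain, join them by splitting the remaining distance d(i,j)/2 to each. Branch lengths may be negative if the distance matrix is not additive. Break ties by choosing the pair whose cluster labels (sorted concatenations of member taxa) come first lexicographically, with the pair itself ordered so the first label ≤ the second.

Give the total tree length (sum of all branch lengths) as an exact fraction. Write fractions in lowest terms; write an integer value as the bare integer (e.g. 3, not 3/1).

step 1: merge (F,G) at d=7, Q=-232; branch lengths F→7, G→0; new cluster FG
  updated: d(FG,J)=19, d(FG,V)=33/2, d(FG,X)=69/2, d(FG,Y)=29/2, d(FG,Z)=49/2
step 2: merge (V,X) at d=3, Q=-169; branch lengths V→7/4, X→5/4; new cluster VX
  updated: d(FG,VX)=24, d(J,VX)=16, d(VX,Y)=33/2, d(VX,Z)=25
step 3: merge (J,Z) at d=14, Q=-211/2; branch lengths J→23/4, Z→33/4; new cluster JZ
  updated: d(FG,JZ)=59/4, d(JZ,VX)=27/2, d(JZ,Y)=21/2
step 4: merge (FG,Y) at d=29/2, Q=-263/4; branch lengths FG→163/16, Y→69/16; new cluster FGY
  updated: d(FGY,JZ)=43/8, d(FGY,VX)=13
step 5: merge (FGY,JZ) at d=43/8, Q=-255/8; branch lengths FGY→39/16, JZ→47/16; new cluster FGJYZ
  updated: d(FGJYZ,VX)=169/16
step 6: merge (FGJYZ,VX) at d=169/16; branch lengths FGJYZ→169/32, VX→169/32; new cluster FGJVXYZ
final tree: ((((F:7,G:0):163/16,Y:69/16):39/16,(J:23/4,Z:33/4):47/16):169/32,(V:7/4,X:5/4):169/32)
total length: 871/16

871/16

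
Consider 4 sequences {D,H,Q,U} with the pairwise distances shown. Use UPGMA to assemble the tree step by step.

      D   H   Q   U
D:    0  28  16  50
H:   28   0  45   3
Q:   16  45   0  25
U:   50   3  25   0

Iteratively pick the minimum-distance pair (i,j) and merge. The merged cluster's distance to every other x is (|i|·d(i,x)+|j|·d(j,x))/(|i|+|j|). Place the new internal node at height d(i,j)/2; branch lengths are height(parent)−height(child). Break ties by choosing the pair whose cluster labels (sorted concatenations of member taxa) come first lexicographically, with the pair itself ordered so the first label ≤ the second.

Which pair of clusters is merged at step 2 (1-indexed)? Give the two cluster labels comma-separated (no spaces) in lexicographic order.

1. join H+U (d=3) ⇒ HU; edges |H|=3/2, |U|=3/2
  updated: d(D,HU)=39, d(HU,Q)=35
2. join D+Q (d=16) ⇒ DQ; edges |D|=8, |Q|=8
  updated: d(DQ,HU)=37
3. join DQ+HU (d=37) ⇒ DHQU; edges |DQ|=21/2, |HU|=17
final tree: ((D:8,Q:8):21/2,(H:3/2,U:3/2):17)
total length: 93/2

D,Q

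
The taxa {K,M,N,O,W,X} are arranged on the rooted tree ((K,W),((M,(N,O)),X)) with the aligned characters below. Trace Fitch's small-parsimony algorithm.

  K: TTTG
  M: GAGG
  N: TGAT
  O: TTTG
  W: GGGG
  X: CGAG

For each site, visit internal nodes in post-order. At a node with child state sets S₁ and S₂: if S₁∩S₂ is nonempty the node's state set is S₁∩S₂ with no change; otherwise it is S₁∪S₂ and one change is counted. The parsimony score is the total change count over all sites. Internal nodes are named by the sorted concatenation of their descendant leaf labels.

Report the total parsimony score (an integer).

KW@0: {T} ∪ {G} = {G,T} (union, +1)
NO@0: {T} ∩ {T} = {T} (intersection, +0)
MNO@0: {G} ∪ {T} = {G,T} (union, +1)
MNOX@0: {G,T} ∪ {C} = {C,G,T} (union, +1)
KMNOWX@0: {G,T} ∩ {C,G,T} = {G,T} (intersection, +0)
KW@1: {T} ∪ {G} = {G,T} (union, +1)
NO@1: {G} ∪ {T} = {G,T} (union, +1)
MNO@1: {A} ∪ {G,T} = {A,G,T} (union, +1)
MNOX@1: {A,G,T} ∩ {G} = {G} (intersection, +0)
KMNOWX@1: {G,T} ∩ {G} = {G} (intersection, +0)
KW@2: {T} ∪ {G} = {G,T} (union, +1)
NO@2: {A} ∪ {T} = {A,T} (union, +1)
MNO@2: {G} ∪ {A,T} = {A,G,T} (union, +1)
MNOX@2: {A,G,T} ∩ {A} = {A} (intersection, +0)
KMNOWX@2: {G,T} ∪ {A} = {A,G,T} (union, +1)
KW@3: {G} ∩ {G} = {G} (intersection, +0)
NO@3: {T} ∪ {G} = {G,T} (union, +1)
MNO@3: {G} ∩ {G,T} = {G} (intersection, +0)
MNOX@3: {G} ∩ {G} = {G} (intersection, +0)
KMNOWX@3: {G} ∩ {G} = {G} (intersection, +0)
per-site changes: [3, 3, 4, 1]; total = 11

11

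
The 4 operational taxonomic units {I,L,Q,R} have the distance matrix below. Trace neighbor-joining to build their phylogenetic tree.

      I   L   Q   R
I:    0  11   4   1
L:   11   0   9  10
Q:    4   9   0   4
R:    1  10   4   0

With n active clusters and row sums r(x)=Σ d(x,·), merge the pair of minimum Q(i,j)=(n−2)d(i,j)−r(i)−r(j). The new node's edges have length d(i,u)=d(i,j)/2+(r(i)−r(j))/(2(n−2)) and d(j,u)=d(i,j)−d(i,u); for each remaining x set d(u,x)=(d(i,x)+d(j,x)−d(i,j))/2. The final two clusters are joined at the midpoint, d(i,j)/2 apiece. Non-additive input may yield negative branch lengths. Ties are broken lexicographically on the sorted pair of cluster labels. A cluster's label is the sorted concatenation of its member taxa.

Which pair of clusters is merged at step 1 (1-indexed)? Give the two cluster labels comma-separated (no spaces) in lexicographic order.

iteration 1: select I,R (d=1, Q=-29); attach at lengths (3/4, 1/4); label the merged cluster IR
  updated: d(IR,L)=10, d(IR,Q)=7/2
iteration 2: select IR,L (d=10, Q=-45/2); attach at lengths (9/4, 31/4); label the merged cluster ILR
  updated: d(ILR,Q)=5/4
iteration 3: select ILR,Q (d=5/4); attach at lengths (5/8, 5/8); label the merged cluster ILQR
final tree: (((I:3/4,R:1/4):9/4,L:31/4):5/8,Q:5/8)
total length: 49/4

I,R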